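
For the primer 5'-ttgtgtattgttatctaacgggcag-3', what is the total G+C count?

10

Base counts: T=10, A=5, C=3, G=7
Total G or C: 7 + 3 = 10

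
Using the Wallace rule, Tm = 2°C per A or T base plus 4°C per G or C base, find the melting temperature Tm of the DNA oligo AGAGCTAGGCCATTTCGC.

56°C

Scanning the sequence gives G=5, T=4, A=4, C=5.
AT pairs contribute 8, GC pairs contribute 10.
Tm = 2(8) + 4(10) = 16 + 40 = 56°C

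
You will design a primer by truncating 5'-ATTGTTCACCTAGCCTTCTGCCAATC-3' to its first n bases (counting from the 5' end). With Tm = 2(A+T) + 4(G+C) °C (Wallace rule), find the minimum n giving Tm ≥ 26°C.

n = 10

First 9 bases: ATTGTTCAC → Tm = 24°C (< 26°C)
First 10 bases: ATTGTTCACC → Tm = 28°C (≥ 26°C)
Since every base adds ≥2°C, Tm only increases with n, so the threshold is first crossed at n = 10.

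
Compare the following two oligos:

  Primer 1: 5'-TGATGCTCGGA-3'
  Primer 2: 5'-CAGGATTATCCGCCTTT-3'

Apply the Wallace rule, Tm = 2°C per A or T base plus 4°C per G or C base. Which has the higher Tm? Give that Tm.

Primer 1: A+T=5, G+C=6 → Tm = 2(5)+4(6) = 34°C
Primer 2: A+T=9, G+C=8 → Tm = 2(9)+4(8) = 50°C
34°C vs 50°C → primer 2 is higher.

Primer 2, 50°C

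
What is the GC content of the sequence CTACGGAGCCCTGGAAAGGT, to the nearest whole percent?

Base counts: T=3, C=5, A=5, G=7
G+C = 7 + 5 = 12 out of 20 bases
%GC = 12/20 × 100 = 60% ≈ 60%

60%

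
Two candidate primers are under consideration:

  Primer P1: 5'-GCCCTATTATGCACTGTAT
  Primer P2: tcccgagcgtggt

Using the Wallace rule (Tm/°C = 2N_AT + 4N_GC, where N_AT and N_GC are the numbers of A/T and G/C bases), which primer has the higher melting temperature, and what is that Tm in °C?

Primer P1: A+T=11, G+C=8 → Tm = 2(11)+4(8) = 54°C
Primer P2: A+T=4, G+C=9 → Tm = 2(4)+4(9) = 44°C
54°C vs 44°C → primer P1 is higher.

Primer P1, 54°C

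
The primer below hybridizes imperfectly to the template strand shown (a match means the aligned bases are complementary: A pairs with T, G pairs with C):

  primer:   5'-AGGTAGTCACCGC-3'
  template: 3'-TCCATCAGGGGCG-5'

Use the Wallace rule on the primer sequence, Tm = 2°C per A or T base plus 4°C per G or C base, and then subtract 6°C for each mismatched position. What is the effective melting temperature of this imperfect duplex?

Primer base counts: A=3, T=2, G=4, C=4 → A+T=5, G+C=8
Perfect-match Tm = 2(5) + 4(8) = 10 + 32 = 42°C
Mismatches (positions where the bases are not complementary): 1 (at position 9)
Effective Tm = 42 − 1×6 = 42 − 6 = 36°C

36°C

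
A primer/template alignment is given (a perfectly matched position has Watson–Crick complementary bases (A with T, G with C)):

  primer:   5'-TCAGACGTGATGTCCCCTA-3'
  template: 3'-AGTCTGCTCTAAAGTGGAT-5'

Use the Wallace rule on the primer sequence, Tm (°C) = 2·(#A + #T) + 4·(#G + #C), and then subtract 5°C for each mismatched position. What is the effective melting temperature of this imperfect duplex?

Primer base counts: A=4, T=5, G=4, C=6 → A+T=9, G+C=10
Perfect-match Tm = 2(9) + 4(10) = 18 + 40 = 58°C
Mismatches (positions where the bases are not complementary): 3 (at positions 8, 12, 15)
Effective Tm = 58 − 3×5 = 58 − 15 = 43°C

43°C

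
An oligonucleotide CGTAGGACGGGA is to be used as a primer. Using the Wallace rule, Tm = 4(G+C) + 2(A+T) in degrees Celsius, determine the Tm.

Counting bases: A=3, G=6, T=1, C=2
AT pairs contribute 4, GC pairs contribute 8.
Tm = 2×4 + 4×8 = 40°C

40°C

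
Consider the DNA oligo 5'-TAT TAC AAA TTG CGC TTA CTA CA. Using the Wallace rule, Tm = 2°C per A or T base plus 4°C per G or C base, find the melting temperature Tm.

Counting bases: C=5, T=8, A=8, G=2
So N_AT = 16 and N_GC = 7.
Tm = 2×16 + 4×7 = 60°C

60°C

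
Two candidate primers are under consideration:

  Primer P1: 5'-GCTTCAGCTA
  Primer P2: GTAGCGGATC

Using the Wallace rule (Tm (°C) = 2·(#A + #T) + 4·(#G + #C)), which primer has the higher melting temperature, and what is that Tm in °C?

Primer P1: A+T=5, G+C=5 → Tm = 2(5)+4(5) = 30°C
Primer P2: A+T=4, G+C=6 → Tm = 2(4)+4(6) = 32°C
30°C vs 32°C → primer P2 is higher.

Primer P2, 32°C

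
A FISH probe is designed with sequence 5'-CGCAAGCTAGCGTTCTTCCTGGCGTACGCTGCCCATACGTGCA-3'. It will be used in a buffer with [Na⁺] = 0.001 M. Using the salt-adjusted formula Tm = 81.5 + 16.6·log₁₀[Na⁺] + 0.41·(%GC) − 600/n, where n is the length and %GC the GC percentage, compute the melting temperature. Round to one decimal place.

42.5°C

Length n = 43. G=11, A=7, T=10, C=15
G+C = 26, so %GC = 26/43 × 100 = 60.465%
Salt term: 16.6 × (-3) = -49.8
GC term: 0.41 × 60.465 = 24.791; length term: −600/43 = −13.953
Tm = 81.5 + (-49.8) + 24.791 − 13.953 = 42.538 → 42.5°C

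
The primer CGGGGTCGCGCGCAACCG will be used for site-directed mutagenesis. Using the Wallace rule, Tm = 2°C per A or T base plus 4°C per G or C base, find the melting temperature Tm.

66°C

Counting bases: T=1, A=2, C=7, G=8
So N_AT = 3 and N_GC = 15.
Tm = 2×3 + 4×15 = 66°C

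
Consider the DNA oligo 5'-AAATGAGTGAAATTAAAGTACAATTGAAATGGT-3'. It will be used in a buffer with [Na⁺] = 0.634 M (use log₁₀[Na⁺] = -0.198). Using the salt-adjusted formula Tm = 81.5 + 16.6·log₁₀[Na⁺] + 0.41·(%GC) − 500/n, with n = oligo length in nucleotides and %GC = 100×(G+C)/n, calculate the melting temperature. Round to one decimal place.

Length n = 33. Base counts: G=7, T=9, C=1, A=16
G+C = 8, so %GC = 8/33 × 100 = 24.242%
Salt term: 16.6 × (-0.198) = -3.287
GC term: 0.41 × 24.242 = 9.939; length term: −500/33 = −15.152
Tm = 81.5 + (-3.287) + 9.939 − 15.152 = 73 → 73.0°C

73.0°C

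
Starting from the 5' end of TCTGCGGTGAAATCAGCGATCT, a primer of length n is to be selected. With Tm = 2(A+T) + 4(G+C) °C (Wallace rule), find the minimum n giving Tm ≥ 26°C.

First 7 bases: TCTGCGG → Tm = 24°C (< 26°C)
First 8 bases: TCTGCGGT → Tm = 26°C (≥ 26°C)
Each additional base adds 2°C (A/T) or 4°C (G/C), so Tm is non-decreasing in n; n = 8 is the first length to reach 26°C.

n = 8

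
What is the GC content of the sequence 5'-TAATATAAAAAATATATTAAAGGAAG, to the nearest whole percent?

12%

Scanning the sequence gives G=3, A=16, C=0, T=7.
G+C = 3 + 0 = 3 out of 26 bases
%GC = 3/26 × 100 = 11.54% ≈ 12%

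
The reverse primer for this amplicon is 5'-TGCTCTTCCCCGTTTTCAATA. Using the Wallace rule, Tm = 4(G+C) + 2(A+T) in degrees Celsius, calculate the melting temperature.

Scanning the sequence gives C=7, A=3, T=9, G=2.
So N_AT = 12 and N_GC = 9.
Tm = 4·9 + 2·12 = 36 + 24 = 60°C

60°C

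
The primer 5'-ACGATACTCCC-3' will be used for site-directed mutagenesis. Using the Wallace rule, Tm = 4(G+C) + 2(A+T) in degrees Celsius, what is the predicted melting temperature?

34°C

Counting bases: G=1, C=5, T=2, A=3
So N_AT = 5 and N_GC = 6.
Tm = 4·6 + 2·5 = 24 + 10 = 34°C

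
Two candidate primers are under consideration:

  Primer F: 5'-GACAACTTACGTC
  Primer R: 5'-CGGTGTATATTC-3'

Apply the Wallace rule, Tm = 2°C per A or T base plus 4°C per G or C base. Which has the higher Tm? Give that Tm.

Primer F, 38°C

Primer F: A+T=7, G+C=6 → Tm = 2(7)+4(6) = 38°C
Primer R: A+T=7, G+C=5 → Tm = 2(7)+4(5) = 34°C
38°C vs 34°C → primer F is higher.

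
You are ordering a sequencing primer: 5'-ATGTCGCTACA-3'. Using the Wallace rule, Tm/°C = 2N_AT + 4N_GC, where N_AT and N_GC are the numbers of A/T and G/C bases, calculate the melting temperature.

Scanning the sequence gives G=2, A=3, C=3, T=3.
A+T = 6, G+C = 5
Tm = 2×6 + 4×5 = 32°C

32°C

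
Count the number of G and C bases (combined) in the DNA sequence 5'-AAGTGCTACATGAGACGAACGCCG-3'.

13

C=6, T=3, G=7, A=8
Total G or C: 7 + 6 = 13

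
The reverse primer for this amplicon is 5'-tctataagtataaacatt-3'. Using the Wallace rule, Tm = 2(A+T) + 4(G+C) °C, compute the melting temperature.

T=7, G=1, A=8, C=2
AT pairs contribute 15, GC pairs contribute 3.
Tm = 2(15) + 4(3) = 30 + 12 = 42°C

42°C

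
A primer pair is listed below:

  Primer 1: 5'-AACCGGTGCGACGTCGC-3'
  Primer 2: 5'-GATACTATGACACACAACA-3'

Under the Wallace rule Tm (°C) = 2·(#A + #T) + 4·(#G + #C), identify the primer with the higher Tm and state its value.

Primer 1: A+T=5, G+C=12 → Tm = 2(5)+4(12) = 58°C
Primer 2: A+T=12, G+C=7 → Tm = 2(12)+4(7) = 52°C
58°C vs 52°C → primer 1 is higher.

Primer 1, 58°C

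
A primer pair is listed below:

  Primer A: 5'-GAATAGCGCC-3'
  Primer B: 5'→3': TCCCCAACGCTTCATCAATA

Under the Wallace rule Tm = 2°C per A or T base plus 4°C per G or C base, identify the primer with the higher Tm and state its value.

Primer A: A+T=4, G+C=6 → Tm = 2(4)+4(6) = 32°C
Primer B: A+T=11, G+C=9 → Tm = 2(11)+4(9) = 58°C
32°C vs 58°C → primer B is higher.

Primer B, 58°C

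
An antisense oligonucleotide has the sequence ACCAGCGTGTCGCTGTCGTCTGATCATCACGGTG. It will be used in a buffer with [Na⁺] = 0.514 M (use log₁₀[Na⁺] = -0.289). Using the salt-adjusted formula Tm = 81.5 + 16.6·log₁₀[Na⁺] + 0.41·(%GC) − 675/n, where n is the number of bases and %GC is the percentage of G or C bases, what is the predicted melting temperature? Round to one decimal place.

Length n = 34. G=10, T=9, C=10, A=5
G+C = 20, so %GC = 20/34 × 100 = 58.824%
Salt term: 16.6 × (-0.289) = -4.797
GC term: 0.41 × 58.824 = 24.118; length term: −675/34 = −19.853
Tm = 81.5 + (-4.797) + 24.118 − 19.853 = 80.968 → 81.0°C

81.0°C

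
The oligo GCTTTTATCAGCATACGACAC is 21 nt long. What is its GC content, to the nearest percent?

G=3, T=6, C=6, A=6
G+C = 3 + 6 = 9 out of 21 bases
%GC = 9/21 × 100 = 42.86% ≈ 43%

43%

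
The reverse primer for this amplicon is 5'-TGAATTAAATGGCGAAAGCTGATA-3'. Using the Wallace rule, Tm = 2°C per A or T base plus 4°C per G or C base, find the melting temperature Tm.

Scanning the sequence gives A=10, C=2, T=6, G=6.
A+T = 16, G+C = 8
Tm = 2(16) + 4(8) = 32 + 32 = 64°C

64°C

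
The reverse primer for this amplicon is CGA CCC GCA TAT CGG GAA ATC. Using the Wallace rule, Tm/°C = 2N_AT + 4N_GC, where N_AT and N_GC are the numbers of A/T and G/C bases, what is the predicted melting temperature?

T=3, A=6, C=7, G=5
So N_AT = 9 and N_GC = 12.
Tm = 2×9 + 4×12 = 66°C

66°C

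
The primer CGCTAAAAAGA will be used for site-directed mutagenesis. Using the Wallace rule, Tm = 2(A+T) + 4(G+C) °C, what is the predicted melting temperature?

30°C

Counting bases: G=2, C=2, T=1, A=6
A+T = 7, G+C = 4
Tm = 2×7 + 4×4 = 30°C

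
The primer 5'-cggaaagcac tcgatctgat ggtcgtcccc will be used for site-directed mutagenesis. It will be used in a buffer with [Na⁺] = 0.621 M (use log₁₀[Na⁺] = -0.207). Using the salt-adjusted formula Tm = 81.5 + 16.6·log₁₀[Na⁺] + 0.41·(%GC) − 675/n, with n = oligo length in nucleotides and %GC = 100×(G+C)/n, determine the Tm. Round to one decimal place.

80.2°C

Length n = 30. Scanning the sequence gives C=10, G=8, A=6, T=6.
G+C = 18, so %GC = 18/30 × 100 = 60%
Salt term: 16.6 × (-0.207) = -3.436
GC term: 0.41 × 60 = 24.6; length term: −675/30 = −22.5
Tm = 81.5 + (-3.436) + 24.6 − 22.5 = 80.164 → 80.2°C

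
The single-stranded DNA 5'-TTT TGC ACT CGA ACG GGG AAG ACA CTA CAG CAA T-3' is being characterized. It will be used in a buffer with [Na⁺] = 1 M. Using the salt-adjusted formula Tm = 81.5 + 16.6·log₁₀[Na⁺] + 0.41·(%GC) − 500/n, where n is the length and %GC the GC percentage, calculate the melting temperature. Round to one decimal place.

86.1°C

Length n = 34. Counting bases: C=8, G=8, T=7, A=11
G+C = 16, so %GC = 16/34 × 100 = 47.059%
Salt term: 16.6 × (0) = 0
GC term: 0.41 × 47.059 = 19.294; length term: −500/34 = −14.706
Tm = 81.5 + (0) + 19.294 − 14.706 = 86.088 → 86.1°C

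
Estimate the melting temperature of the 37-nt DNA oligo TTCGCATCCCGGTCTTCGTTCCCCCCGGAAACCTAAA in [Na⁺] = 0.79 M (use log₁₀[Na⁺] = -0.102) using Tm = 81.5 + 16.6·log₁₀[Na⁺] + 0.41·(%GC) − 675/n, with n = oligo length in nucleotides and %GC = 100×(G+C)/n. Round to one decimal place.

Length n = 37. Scanning the sequence gives C=15, G=6, T=9, A=7.
G+C = 21, so %GC = 21/37 × 100 = 56.757%
Salt term: 16.6 × (-0.102) = -1.693
GC term: 0.41 × 56.757 = 23.27; length term: −675/37 = −18.243
Tm = 81.5 + (-1.693) + 23.27 − 18.243 = 84.834 → 84.8°C

84.8°C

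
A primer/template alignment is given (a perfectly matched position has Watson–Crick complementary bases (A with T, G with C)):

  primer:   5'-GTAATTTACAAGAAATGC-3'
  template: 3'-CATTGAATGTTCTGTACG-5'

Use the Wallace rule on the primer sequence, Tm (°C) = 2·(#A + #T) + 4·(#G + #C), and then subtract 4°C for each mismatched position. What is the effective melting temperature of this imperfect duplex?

Primer base counts: A=8, T=5, G=3, C=2 → A+T=13, G+C=5
Perfect-match Tm = 2(13) + 4(5) = 26 + 20 = 46°C
Mismatches (positions where the bases are not complementary): 2 (at positions 5, 14)
Effective Tm = 46 − 2×4 = 46 − 8 = 38°C

38°C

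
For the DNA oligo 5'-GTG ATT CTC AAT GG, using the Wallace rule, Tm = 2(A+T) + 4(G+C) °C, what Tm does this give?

40°C

Scanning the sequence gives A=3, G=4, T=5, C=2.
So N_AT = 8 and N_GC = 6.
Tm = 2×8 + 4×6 = 40°C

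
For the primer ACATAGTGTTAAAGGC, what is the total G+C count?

6

C=2, A=6, T=4, G=4
G+C = 4 + 2 = 6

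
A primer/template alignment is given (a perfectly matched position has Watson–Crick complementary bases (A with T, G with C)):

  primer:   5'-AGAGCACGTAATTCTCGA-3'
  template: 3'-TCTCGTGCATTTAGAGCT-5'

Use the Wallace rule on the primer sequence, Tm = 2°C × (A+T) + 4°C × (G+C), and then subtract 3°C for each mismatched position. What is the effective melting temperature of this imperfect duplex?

49°C

Primer base counts: A=6, T=4, G=4, C=4 → A+T=10, G+C=8
Perfect-match Tm = 2(10) + 4(8) = 20 + 32 = 52°C
Mismatches (positions where the bases are not complementary): 1 (at position 12)
Effective Tm = 52 − 1×3 = 52 − 3 = 49°C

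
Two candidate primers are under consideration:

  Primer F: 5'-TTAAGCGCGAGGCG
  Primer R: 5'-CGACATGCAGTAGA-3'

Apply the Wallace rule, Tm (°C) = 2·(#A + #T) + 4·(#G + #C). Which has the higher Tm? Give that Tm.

Primer F: A+T=5, G+C=9 → Tm = 2(5)+4(9) = 46°C
Primer R: A+T=7, G+C=7 → Tm = 2(7)+4(7) = 42°C
46°C vs 42°C → primer F is higher.

Primer F, 46°C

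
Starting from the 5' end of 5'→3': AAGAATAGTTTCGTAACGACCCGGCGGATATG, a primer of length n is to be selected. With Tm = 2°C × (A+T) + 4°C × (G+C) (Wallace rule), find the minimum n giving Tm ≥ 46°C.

n = 18

First 17 bases: AAGAATAGTTTCGTAAC → Tm = 44°C (< 46°C)
First 18 bases: AAGAATAGTTTCGTAACG → Tm = 48°C (≥ 46°C)
Since every base adds ≥2°C, Tm only increases with n, so the threshold is first crossed at n = 18.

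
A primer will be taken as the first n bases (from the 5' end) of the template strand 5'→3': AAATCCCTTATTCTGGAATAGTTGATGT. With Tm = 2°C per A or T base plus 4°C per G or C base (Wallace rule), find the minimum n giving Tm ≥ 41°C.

First 15 bases: AAATCCCTTATTCTG → Tm = 40°C (< 41°C)
First 16 bases: AAATCCCTTATTCTGG → Tm = 44°C (≥ 41°C)
Each additional base adds 2°C (A/T) or 4°C (G/C), so Tm is non-decreasing in n; n = 16 is the first length to reach 41°C.

n = 16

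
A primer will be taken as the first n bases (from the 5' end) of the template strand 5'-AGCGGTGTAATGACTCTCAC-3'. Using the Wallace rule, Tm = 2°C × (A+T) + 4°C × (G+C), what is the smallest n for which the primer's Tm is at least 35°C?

n = 12

First 11 bases: AGCGGTGTAAT → Tm = 32°C (< 35°C)
First 12 bases: AGCGGTGTAATG → Tm = 36°C (≥ 35°C)
Each additional base adds 2°C (A/T) or 4°C (G/C), so Tm is non-decreasing in n; n = 12 is the first length to reach 35°C.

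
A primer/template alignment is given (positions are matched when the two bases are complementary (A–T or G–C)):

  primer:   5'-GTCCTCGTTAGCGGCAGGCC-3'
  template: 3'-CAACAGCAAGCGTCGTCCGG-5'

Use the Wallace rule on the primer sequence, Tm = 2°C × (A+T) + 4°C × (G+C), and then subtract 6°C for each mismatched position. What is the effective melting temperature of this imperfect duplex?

Primer base counts: A=2, T=4, G=7, C=7 → A+T=6, G+C=14
Perfect-match Tm = 2(6) + 4(14) = 12 + 56 = 68°C
Mismatches (positions where the bases are not complementary): 4 (at positions 3, 4, 10, 13)
Effective Tm = 68 − 4×6 = 68 − 24 = 44°C

44°C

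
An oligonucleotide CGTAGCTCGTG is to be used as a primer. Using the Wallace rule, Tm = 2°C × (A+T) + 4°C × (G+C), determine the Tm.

36°C

Counting bases: G=4, A=1, C=3, T=3
So N_AT = 4 and N_GC = 7.
Tm = 2(4) + 4(7) = 8 + 28 = 36°C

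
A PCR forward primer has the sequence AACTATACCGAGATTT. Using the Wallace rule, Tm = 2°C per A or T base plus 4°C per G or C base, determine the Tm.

42°C

Base counts: C=3, T=5, G=2, A=6
So N_AT = 11 and N_GC = 5.
Tm = 4·5 + 2·11 = 20 + 22 = 42°C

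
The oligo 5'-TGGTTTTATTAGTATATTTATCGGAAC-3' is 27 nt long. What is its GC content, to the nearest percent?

26%

Counting bases: A=7, C=2, G=5, T=13
G+C = 5 + 2 = 7 out of 27 bases
%GC = 7/27 × 100 = 25.93% ≈ 26%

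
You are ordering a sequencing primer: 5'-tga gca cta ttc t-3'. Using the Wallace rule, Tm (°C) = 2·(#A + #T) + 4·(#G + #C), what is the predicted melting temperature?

Counting bases: A=3, G=2, C=3, T=5
A+T = 8, G+C = 5
Tm = 2×8 + 4×5 = 36°C

36°C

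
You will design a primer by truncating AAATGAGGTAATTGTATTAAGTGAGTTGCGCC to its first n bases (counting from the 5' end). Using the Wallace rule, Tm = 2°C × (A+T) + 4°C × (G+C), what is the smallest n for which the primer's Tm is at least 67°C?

First 26 bases: AAATGAGGTAATTGTATTAAGTGAGT → Tm = 66°C (< 67°C)
First 27 bases: AAATGAGGTAATTGTATTAAGTGAGTT → Tm = 68°C (≥ 67°C)
Each additional base adds 2°C (A/T) or 4°C (G/C), so Tm is non-decreasing in n; n = 27 is the first length to reach 67°C.

n = 27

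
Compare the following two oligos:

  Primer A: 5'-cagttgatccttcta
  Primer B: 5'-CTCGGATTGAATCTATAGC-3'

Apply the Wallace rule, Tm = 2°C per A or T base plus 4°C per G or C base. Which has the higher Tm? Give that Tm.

Primer B, 54°C

Primer A: A+T=9, G+C=6 → Tm = 2(9)+4(6) = 42°C
Primer B: A+T=11, G+C=8 → Tm = 2(11)+4(8) = 54°C
42°C vs 54°C → primer B is higher.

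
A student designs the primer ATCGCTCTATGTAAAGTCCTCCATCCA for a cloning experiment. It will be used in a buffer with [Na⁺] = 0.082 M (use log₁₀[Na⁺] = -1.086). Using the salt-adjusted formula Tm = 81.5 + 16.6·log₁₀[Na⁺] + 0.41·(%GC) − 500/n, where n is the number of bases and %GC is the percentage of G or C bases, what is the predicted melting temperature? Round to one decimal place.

63.2°C

Length n = 27. T=8, A=7, C=9, G=3
G+C = 12, so %GC = 12/27 × 100 = 44.444%
Salt term: 16.6 × (-1.086) = -18.028
GC term: 0.41 × 44.444 = 18.222; length term: −500/27 = −18.519
Tm = 81.5 + (-18.028) + 18.222 − 18.519 = 63.175 → 63.2°C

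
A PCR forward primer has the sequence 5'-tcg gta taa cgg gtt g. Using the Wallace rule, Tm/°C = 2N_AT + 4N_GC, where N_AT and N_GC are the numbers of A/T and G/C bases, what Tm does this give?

48°C

Scanning the sequence gives C=2, T=5, A=3, G=6.
So N_AT = 8 and N_GC = 8.
Tm = 4·8 + 2·8 = 32 + 16 = 48°C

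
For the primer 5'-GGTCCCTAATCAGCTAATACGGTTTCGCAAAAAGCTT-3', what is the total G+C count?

16

Scanning the sequence gives T=10, G=7, A=11, C=9.
Total G or C: 7 + 9 = 16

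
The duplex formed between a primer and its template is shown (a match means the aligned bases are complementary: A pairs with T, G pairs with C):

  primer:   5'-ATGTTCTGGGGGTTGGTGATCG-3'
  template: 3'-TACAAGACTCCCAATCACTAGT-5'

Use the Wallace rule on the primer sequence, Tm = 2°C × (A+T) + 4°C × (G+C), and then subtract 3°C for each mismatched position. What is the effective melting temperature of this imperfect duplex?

Primer base counts: A=2, T=8, G=10, C=2 → A+T=10, G+C=12
Perfect-match Tm = 2(10) + 4(12) = 20 + 48 = 68°C
Mismatches (positions where the bases are not complementary): 3 (at positions 9, 15, 22)
Effective Tm = 68 − 3×3 = 68 − 9 = 59°C

59°C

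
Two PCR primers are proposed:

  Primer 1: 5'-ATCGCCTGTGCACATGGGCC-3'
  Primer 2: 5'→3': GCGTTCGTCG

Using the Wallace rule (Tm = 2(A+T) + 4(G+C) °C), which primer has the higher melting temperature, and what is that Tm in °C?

Primer 1, 66°C

Primer 1: A+T=7, G+C=13 → Tm = 2(7)+4(13) = 66°C
Primer 2: A+T=3, G+C=7 → Tm = 2(3)+4(7) = 34°C
66°C vs 34°C → primer 1 is higher.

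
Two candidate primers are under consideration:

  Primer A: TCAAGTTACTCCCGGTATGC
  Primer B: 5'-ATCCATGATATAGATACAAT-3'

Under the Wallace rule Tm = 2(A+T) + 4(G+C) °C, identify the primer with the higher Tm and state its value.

Primer A, 60°C

Primer A: A+T=10, G+C=10 → Tm = 2(10)+4(10) = 60°C
Primer B: A+T=15, G+C=5 → Tm = 2(15)+4(5) = 50°C
60°C vs 50°C → primer A is higher.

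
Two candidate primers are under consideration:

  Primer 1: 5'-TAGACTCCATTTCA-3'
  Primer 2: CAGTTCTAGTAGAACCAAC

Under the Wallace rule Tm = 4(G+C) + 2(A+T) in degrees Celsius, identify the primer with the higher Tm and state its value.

Primer 2, 54°C

Primer 1: A+T=9, G+C=5 → Tm = 2(9)+4(5) = 38°C
Primer 2: A+T=11, G+C=8 → Tm = 2(11)+4(8) = 54°C
38°C vs 54°C → primer 2 is higher.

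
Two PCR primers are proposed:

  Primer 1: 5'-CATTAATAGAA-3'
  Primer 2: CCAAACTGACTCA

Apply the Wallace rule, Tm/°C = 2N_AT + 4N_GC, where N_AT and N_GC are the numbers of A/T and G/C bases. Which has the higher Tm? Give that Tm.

Primer 1: A+T=9, G+C=2 → Tm = 2(9)+4(2) = 26°C
Primer 2: A+T=7, G+C=6 → Tm = 2(7)+4(6) = 38°C
26°C vs 38°C → primer 2 is higher.

Primer 2, 38°C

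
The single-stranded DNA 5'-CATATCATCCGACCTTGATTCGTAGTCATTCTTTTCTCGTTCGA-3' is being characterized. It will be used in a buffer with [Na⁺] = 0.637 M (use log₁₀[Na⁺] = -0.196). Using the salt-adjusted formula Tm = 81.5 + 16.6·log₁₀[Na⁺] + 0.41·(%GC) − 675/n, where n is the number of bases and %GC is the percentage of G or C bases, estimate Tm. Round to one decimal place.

79.7°C

Length n = 44. Counting bases: C=12, T=18, G=6, A=8
G+C = 18, so %GC = 18/44 × 100 = 40.909%
Salt term: 16.6 × (-0.196) = -3.254
GC term: 0.41 × 40.909 = 16.773; length term: −675/44 = −15.341
Tm = 81.5 + (-3.254) + 16.773 − 15.341 = 79.678 → 79.7°C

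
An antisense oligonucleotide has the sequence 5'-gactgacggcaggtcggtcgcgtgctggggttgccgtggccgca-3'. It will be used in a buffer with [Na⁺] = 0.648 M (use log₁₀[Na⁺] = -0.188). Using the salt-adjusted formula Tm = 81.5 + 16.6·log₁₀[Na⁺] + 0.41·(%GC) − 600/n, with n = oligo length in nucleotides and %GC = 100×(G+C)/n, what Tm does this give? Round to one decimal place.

Length n = 44. Base counts: T=8, C=12, A=4, G=20
G+C = 32, so %GC = 32/44 × 100 = 72.727%
Salt term: 16.6 × (-0.188) = -3.121
GC term: 0.41 × 72.727 = 29.818; length term: −600/44 = −13.636
Tm = 81.5 + (-3.121) + 29.818 − 13.636 = 94.561 → 94.6°C

94.6°C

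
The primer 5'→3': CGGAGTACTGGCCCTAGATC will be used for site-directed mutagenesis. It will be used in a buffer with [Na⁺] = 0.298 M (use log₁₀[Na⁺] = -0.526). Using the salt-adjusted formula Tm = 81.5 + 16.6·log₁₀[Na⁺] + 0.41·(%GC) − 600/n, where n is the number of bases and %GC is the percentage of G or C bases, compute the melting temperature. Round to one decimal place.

Length n = 20. G=6, T=4, A=4, C=6
G+C = 12, so %GC = 12/20 × 100 = 60%
Salt term: 16.6 × (-0.526) = -8.732
GC term: 0.41 × 60 = 24.6; length term: −600/20 = −30
Tm = 81.5 + (-8.732) + 24.6 − 30 = 67.368 → 67.4°C

67.4°C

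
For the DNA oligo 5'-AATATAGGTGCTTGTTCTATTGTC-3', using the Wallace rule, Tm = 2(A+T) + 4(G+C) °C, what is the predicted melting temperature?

64°C

Scanning the sequence gives C=3, G=5, T=11, A=5.
AT pairs contribute 16, GC pairs contribute 8.
Tm = 2(16) + 4(8) = 32 + 32 = 64°C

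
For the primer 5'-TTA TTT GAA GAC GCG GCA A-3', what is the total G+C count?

Counting bases: G=5, A=6, T=5, C=3
Total G or C: 5 + 3 = 8

8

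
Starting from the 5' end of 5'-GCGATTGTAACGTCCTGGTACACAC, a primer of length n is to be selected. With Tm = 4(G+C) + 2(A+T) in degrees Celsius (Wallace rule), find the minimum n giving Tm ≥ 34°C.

n = 12

First 11 bases: GCGATTGTAAC → Tm = 32°C (< 34°C)
First 12 bases: GCGATTGTAACG → Tm = 36°C (≥ 34°C)
Since every base adds ≥2°C, Tm only increases with n, so the threshold is first crossed at n = 12.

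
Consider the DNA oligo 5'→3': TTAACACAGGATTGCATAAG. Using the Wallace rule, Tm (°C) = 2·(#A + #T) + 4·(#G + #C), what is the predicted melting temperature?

54°C

Base counts: G=4, A=8, C=3, T=5
AT pairs contribute 13, GC pairs contribute 7.
Tm = 2(13) + 4(7) = 26 + 28 = 54°C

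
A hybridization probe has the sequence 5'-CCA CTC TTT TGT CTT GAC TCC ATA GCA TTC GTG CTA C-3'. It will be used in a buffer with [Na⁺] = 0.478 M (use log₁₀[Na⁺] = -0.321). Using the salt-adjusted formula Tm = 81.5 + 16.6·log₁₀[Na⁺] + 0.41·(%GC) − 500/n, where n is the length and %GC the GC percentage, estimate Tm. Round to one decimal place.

81.5°C

Length n = 37. Counting bases: G=5, A=6, T=14, C=12
G+C = 17, so %GC = 17/37 × 100 = 45.946%
Salt term: 16.6 × (-0.321) = -5.329
GC term: 0.41 × 45.946 = 18.838; length term: −500/37 = −13.514
Tm = 81.5 + (-5.329) + 18.838 − 13.514 = 81.495 → 81.5°C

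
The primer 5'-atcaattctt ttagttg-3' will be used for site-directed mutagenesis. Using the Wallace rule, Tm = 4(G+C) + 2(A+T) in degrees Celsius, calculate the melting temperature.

42°C

Base counts: G=2, A=4, T=9, C=2
AT pairs contribute 13, GC pairs contribute 4.
Tm = 4·4 + 2·13 = 16 + 26 = 42°C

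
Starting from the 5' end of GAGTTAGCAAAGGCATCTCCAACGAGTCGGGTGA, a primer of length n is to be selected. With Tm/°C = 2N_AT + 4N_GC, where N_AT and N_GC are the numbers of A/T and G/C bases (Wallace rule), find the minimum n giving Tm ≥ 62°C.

n = 21

First 20 bases: GAGTTAGCAAAGGCATCTCC → Tm = 60°C (< 62°C)
First 21 bases: GAGTTAGCAAAGGCATCTCCA → Tm = 62°C (≥ 62°C)
Since every base adds ≥2°C, Tm only increases with n, so the threshold is first crossed at n = 21.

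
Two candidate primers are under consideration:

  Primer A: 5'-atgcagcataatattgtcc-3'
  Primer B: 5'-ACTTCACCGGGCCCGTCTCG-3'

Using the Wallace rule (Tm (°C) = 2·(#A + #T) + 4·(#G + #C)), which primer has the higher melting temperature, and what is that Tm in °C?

Primer A: A+T=12, G+C=7 → Tm = 2(12)+4(7) = 52°C
Primer B: A+T=6, G+C=14 → Tm = 2(6)+4(14) = 68°C
52°C vs 68°C → primer B is higher.

Primer B, 68°C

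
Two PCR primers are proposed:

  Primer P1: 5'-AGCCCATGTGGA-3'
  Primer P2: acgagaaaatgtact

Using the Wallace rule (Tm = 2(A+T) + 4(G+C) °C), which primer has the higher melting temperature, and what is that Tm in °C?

Primer P2, 40°C

Primer P1: A+T=5, G+C=7 → Tm = 2(5)+4(7) = 38°C
Primer P2: A+T=10, G+C=5 → Tm = 2(10)+4(5) = 40°C
38°C vs 40°C → primer P2 is higher.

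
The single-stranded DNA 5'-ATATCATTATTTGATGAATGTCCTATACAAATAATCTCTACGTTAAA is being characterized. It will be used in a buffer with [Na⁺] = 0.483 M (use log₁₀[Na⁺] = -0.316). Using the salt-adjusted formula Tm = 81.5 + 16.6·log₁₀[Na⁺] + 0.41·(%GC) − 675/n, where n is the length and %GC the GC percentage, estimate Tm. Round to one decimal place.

71.5°C

Length n = 47. C=7, A=18, T=18, G=4
G+C = 11, so %GC = 11/47 × 100 = 23.404%
Salt term: 16.6 × (-0.316) = -5.246
GC term: 0.41 × 23.404 = 9.596; length term: −675/47 = −14.362
Tm = 81.5 + (-5.246) + 9.596 − 14.362 = 71.488 → 71.5°C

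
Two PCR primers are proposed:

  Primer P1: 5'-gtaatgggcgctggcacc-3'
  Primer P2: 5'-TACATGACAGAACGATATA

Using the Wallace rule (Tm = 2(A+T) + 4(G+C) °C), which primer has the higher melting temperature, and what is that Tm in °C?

Primer P1: A+T=6, G+C=12 → Tm = 2(6)+4(12) = 60°C
Primer P2: A+T=13, G+C=6 → Tm = 2(13)+4(6) = 50°C
60°C vs 50°C → primer P1 is higher.

Primer P1, 60°C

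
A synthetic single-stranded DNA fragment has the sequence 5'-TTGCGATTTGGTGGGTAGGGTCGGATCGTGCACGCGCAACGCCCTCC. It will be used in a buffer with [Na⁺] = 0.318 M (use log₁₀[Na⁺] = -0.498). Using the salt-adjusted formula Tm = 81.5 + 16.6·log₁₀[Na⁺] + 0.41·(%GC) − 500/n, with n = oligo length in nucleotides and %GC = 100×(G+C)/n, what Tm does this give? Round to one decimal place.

88.8°C

Length n = 47. Counting bases: T=11, A=6, G=17, C=13
G+C = 30, so %GC = 30/47 × 100 = 63.83%
Salt term: 16.6 × (-0.498) = -8.267
GC term: 0.41 × 63.83 = 26.17; length term: −500/47 = −10.638
Tm = 81.5 + (-8.267) + 26.17 − 10.638 = 88.765 → 88.8°C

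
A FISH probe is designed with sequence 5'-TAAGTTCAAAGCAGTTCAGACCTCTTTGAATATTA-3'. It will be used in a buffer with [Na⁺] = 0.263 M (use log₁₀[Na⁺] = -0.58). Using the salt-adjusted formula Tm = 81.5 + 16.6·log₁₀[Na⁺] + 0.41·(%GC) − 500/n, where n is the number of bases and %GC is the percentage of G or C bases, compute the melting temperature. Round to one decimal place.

70.5°C

Length n = 35. G=5, C=6, T=12, A=12
G+C = 11, so %GC = 11/35 × 100 = 31.429%
Salt term: 16.6 × (-0.58) = -9.628
GC term: 0.41 × 31.429 = 12.886; length term: −500/35 = −14.286
Tm = 81.5 + (-9.628) + 12.886 − 14.286 = 70.472 → 70.5°C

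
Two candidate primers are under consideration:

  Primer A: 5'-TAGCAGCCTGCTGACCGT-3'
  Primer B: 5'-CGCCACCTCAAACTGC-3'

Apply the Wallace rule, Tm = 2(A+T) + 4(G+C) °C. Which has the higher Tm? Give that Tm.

Primer A, 58°C

Primer A: A+T=7, G+C=11 → Tm = 2(7)+4(11) = 58°C
Primer B: A+T=6, G+C=10 → Tm = 2(6)+4(10) = 52°C
58°C vs 52°C → primer A is higher.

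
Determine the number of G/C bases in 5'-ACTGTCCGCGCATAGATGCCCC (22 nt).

Base counts: T=4, A=4, G=5, C=9
G+C = 5 + 9 = 14

14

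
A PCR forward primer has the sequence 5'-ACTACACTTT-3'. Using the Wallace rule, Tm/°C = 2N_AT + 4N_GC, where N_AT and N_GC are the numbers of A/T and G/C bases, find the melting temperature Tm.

26°C

Base counts: A=3, G=0, C=3, T=4
A+T = 7, G+C = 3
Tm = 4·3 + 2·7 = 12 + 14 = 26°C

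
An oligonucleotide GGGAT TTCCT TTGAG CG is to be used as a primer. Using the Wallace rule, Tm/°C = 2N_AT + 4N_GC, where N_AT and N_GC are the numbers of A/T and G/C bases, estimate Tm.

52°C

T=6, G=6, A=2, C=3
So N_AT = 8 and N_GC = 9.
Tm = 4·9 + 2·8 = 36 + 16 = 52°C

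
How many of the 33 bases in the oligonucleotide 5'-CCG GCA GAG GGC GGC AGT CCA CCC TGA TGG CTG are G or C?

24

Scanning the sequence gives T=4, A=5, G=13, C=11.
Total G or C: 13 + 11 = 24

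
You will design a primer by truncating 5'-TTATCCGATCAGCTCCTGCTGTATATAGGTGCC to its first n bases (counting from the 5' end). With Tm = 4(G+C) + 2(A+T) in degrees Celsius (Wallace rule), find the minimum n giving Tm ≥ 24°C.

First 8 bases: TTATCCGA → Tm = 22°C (< 24°C)
First 9 bases: TTATCCGAT → Tm = 24°C (≥ 24°C)
Since every base adds ≥2°C, Tm only increases with n, so the threshold is first crossed at n = 9.

n = 9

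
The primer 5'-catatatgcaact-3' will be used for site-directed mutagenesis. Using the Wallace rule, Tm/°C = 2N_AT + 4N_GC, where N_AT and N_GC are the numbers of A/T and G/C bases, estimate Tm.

34°C

Counting bases: C=3, T=4, A=5, G=1
So N_AT = 9 and N_GC = 4.
Tm = 2×9 + 4×4 = 34°C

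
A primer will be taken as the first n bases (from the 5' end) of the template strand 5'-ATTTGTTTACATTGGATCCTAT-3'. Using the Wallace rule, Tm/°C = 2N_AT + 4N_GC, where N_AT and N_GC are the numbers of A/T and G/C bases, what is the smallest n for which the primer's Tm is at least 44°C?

First 17 bases: ATTTGTTTACATTGGAT → Tm = 42°C (< 44°C)
First 18 bases: ATTTGTTTACATTGGATC → Tm = 46°C (≥ 44°C)
Each additional base adds 2°C (A/T) or 4°C (G/C), so Tm is non-decreasing in n; n = 18 is the first length to reach 44°C.

n = 18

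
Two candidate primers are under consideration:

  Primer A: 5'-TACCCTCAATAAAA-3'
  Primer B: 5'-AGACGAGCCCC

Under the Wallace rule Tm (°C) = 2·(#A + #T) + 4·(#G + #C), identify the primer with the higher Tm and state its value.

Primer A: A+T=10, G+C=4 → Tm = 2(10)+4(4) = 36°C
Primer B: A+T=3, G+C=8 → Tm = 2(3)+4(8) = 38°C
36°C vs 38°C → primer B is higher.

Primer B, 38°C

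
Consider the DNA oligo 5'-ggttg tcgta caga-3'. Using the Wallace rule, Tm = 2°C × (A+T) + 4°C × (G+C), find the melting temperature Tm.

42°C

T=4, G=5, A=3, C=2
A+T = 7, G+C = 7
Tm = 4·7 + 2·7 = 28 + 14 = 42°C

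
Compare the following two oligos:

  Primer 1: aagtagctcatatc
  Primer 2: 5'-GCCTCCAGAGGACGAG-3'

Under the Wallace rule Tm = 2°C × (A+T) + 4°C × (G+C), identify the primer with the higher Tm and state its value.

Primer 1: A+T=9, G+C=5 → Tm = 2(9)+4(5) = 38°C
Primer 2: A+T=5, G+C=11 → Tm = 2(5)+4(11) = 54°C
38°C vs 54°C → primer 2 is higher.

Primer 2, 54°C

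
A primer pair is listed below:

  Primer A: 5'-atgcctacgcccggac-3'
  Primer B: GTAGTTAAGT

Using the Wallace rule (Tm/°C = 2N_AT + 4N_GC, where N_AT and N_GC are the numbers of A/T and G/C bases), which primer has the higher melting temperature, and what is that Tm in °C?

Primer A, 54°C

Primer A: A+T=5, G+C=11 → Tm = 2(5)+4(11) = 54°C
Primer B: A+T=7, G+C=3 → Tm = 2(7)+4(3) = 26°C
54°C vs 26°C → primer A is higher.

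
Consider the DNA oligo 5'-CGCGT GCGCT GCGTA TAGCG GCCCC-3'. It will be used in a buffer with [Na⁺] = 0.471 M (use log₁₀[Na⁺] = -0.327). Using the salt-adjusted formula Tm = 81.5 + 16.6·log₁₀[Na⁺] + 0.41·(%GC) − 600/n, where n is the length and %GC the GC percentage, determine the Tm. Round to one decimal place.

Length n = 25. Base counts: A=2, C=10, T=4, G=9
G+C = 19, so %GC = 19/25 × 100 = 76%
Salt term: 16.6 × (-0.327) = -5.428
GC term: 0.41 × 76 = 31.16; length term: −600/25 = −24
Tm = 81.5 + (-5.428) + 31.16 − 24 = 83.232 → 83.2°C

83.2°C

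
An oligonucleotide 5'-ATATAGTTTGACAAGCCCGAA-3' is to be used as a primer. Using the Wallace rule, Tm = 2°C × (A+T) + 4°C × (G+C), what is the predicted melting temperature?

Base counts: C=4, G=4, A=8, T=5
AT pairs contribute 13, GC pairs contribute 8.
Tm = 2×13 + 4×8 = 58°C

58°C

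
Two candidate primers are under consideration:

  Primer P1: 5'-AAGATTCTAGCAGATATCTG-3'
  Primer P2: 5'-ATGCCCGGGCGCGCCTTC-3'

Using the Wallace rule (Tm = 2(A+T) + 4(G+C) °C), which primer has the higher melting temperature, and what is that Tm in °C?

Primer P1: A+T=13, G+C=7 → Tm = 2(13)+4(7) = 54°C
Primer P2: A+T=4, G+C=14 → Tm = 2(4)+4(14) = 64°C
54°C vs 64°C → primer P2 is higher.

Primer P2, 64°C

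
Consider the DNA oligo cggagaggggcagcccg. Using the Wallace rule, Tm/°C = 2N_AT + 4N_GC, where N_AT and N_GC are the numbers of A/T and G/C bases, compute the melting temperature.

62°C

Base counts: G=9, C=5, T=0, A=3
A+T = 3, G+C = 14
Tm = 2×3 + 4×14 = 62°C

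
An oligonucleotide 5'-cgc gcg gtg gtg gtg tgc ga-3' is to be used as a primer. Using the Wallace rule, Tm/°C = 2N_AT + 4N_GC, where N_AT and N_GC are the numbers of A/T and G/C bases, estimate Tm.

70°C

Counting bases: T=4, A=1, C=4, G=11
So N_AT = 5 and N_GC = 15.
Tm = 4·15 + 2·5 = 60 + 10 = 70°C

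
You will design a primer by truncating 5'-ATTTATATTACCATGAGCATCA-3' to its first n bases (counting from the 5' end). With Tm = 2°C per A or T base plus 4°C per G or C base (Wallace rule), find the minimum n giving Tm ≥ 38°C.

n = 16

First 15 bases: ATTTATATTACCATG → Tm = 36°C (< 38°C)
First 16 bases: ATTTATATTACCATGA → Tm = 38°C (≥ 38°C)
Since every base adds ≥2°C, Tm only increases with n, so the threshold is first crossed at n = 16.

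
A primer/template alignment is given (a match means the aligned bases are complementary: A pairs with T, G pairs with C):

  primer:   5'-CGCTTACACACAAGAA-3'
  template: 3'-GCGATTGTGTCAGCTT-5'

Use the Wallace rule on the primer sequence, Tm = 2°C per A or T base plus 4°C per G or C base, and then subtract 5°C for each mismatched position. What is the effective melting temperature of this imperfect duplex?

Primer base counts: A=7, T=2, G=2, C=5 → A+T=9, G+C=7
Perfect-match Tm = 2(9) + 4(7) = 18 + 28 = 46°C
Mismatches (positions where the bases are not complementary): 4 (at positions 5, 11, 12, 13)
Effective Tm = 46 − 4×5 = 46 − 20 = 26°C

26°C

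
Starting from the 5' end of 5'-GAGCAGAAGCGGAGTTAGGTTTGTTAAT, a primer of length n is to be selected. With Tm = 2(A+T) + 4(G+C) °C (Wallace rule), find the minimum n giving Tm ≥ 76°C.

First 25 bases: GAGCAGAAGCGGAGTTAGGTTTGTT → Tm = 74°C (< 76°C)
First 26 bases: GAGCAGAAGCGGAGTTAGGTTTGTTA → Tm = 76°C (≥ 76°C)
Each additional base adds 2°C (A/T) or 4°C (G/C), so Tm is non-decreasing in n; n = 26 is the first length to reach 76°C.

n = 26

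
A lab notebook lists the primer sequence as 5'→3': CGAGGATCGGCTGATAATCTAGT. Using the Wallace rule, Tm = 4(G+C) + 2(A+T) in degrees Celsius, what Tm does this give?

68°C

Scanning the sequence gives C=4, T=6, G=7, A=6.
AT pairs contribute 12, GC pairs contribute 11.
Tm = 2×12 + 4×11 = 68°C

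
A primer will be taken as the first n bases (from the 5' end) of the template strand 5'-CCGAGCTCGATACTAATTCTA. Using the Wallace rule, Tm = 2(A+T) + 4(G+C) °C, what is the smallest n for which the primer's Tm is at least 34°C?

First 9 bases: CCGAGCTCG → Tm = 32°C (< 34°C)
First 10 bases: CCGAGCTCGA → Tm = 34°C (≥ 34°C)
Each additional base adds 2°C (A/T) or 4°C (G/C), so Tm is non-decreasing in n; n = 10 is the first length to reach 34°C.

n = 10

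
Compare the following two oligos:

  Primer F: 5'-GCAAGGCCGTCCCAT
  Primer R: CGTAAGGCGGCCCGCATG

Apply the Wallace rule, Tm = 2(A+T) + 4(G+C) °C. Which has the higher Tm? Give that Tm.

Primer R, 62°C

Primer F: A+T=5, G+C=10 → Tm = 2(5)+4(10) = 50°C
Primer R: A+T=5, G+C=13 → Tm = 2(5)+4(13) = 62°C
50°C vs 62°C → primer R is higher.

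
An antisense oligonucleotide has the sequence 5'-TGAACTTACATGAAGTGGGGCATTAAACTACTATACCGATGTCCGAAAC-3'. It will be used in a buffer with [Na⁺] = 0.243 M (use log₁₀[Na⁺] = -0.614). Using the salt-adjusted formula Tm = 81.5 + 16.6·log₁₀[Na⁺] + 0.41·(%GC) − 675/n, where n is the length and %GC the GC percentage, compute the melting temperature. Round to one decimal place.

74.3°C

Length n = 49. Scanning the sequence gives A=17, C=10, T=12, G=10.
G+C = 20, so %GC = 20/49 × 100 = 40.816%
Salt term: 16.6 × (-0.614) = -10.192
GC term: 0.41 × 40.816 = 16.735; length term: −675/49 = −13.776
Tm = 81.5 + (-10.192) + 16.735 − 13.776 = 74.267 → 74.3°C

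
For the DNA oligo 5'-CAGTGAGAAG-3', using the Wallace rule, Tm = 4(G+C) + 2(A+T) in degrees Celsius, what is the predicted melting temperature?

Base counts: T=1, C=1, G=4, A=4
A+T = 5, G+C = 5
Tm = 4·5 + 2·5 = 20 + 10 = 30°C

30°C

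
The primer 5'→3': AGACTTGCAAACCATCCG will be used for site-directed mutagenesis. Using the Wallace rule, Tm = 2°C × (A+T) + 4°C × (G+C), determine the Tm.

54°C

Base counts: C=6, A=6, T=3, G=3
AT pairs contribute 9, GC pairs contribute 9.
Tm = 2×9 + 4×9 = 54°C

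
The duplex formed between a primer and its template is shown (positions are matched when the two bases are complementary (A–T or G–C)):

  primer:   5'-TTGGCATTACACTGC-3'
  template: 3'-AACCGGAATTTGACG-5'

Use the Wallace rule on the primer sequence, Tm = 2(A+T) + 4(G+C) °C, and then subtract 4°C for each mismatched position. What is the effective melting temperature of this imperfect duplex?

Primer base counts: A=3, T=5, G=3, C=4 → A+T=8, G+C=7
Perfect-match Tm = 2(8) + 4(7) = 16 + 28 = 44°C
Mismatches (positions where the bases are not complementary): 2 (at positions 6, 10)
Effective Tm = 44 − 2×4 = 44 − 8 = 36°C

36°C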